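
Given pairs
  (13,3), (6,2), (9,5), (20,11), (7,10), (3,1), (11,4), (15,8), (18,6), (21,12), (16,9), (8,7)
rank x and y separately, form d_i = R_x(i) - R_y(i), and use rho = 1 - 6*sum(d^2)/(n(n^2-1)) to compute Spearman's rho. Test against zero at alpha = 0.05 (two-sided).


Step 1: Rank x and y separately (midranks; no ties here).
rank(x): 13->7, 6->2, 9->5, 20->11, 7->3, 3->1, 11->6, 15->8, 18->10, 21->12, 16->9, 8->4
rank(y): 3->3, 2->2, 5->5, 11->11, 10->10, 1->1, 4->4, 8->8, 6->6, 12->12, 9->9, 7->7
Step 2: d_i = R_x(i) - R_y(i); compute d_i^2.
  (7-3)^2=16, (2-2)^2=0, (5-5)^2=0, (11-11)^2=0, (3-10)^2=49, (1-1)^2=0, (6-4)^2=4, (8-8)^2=0, (10-6)^2=16, (12-12)^2=0, (9-9)^2=0, (4-7)^2=9
sum(d^2) = 94.
Step 3: rho = 1 - 6*94 / (12*(12^2 - 1)) = 1 - 564/1716 = 0.671329.
Step 4: Under H0, t = rho * sqrt((n-2)/(1-rho^2)) = 2.8643 ~ t(10).
Step 5: Two-sided p-value from the t-distribution with 10 df = 0.016831.
Step 6: alpha = 0.05. reject H0.

rho = 0.6713, p = 0.016831, reject H0 at alpha = 0.05.


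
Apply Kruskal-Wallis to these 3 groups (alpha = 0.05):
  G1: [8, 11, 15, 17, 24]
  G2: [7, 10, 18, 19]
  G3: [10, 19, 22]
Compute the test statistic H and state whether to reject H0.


Step 1: Combine all N = 12 observations and assign midranks.
sorted (value, group, rank): (7,G2,1), (8,G1,2), (10,G2,3.5), (10,G3,3.5), (11,G1,5), (15,G1,6), (17,G1,7), (18,G2,8), (19,G2,9.5), (19,G3,9.5), (22,G3,11), (24,G1,12)
Step 2: Sum ranks within each group.
R_1 = 32 (n_1 = 5)
R_2 = 22 (n_2 = 4)
R_3 = 24 (n_3 = 3)
Step 3: H = 12/(N(N+1)) * sum(R_i^2/n_i) - 3(N+1)
     = 12/(12*13) * (32^2/5 + 22^2/4 + 24^2/3) - 3*13
     = 0.076923 * 517.8 - 39
     = 0.830769.
Step 4: Ties present; correction factor C = 1 - 12/(12^3 - 12) = 0.993007. Corrected H = 0.830769 / 0.993007 = 0.836620.
Step 5: Under H0, H ~ chi^2(2); p-value = 0.658158.
Step 6: alpha = 0.05. fail to reject H0.

H = 0.8366, df = 2, p = 0.658158, fail to reject H0.


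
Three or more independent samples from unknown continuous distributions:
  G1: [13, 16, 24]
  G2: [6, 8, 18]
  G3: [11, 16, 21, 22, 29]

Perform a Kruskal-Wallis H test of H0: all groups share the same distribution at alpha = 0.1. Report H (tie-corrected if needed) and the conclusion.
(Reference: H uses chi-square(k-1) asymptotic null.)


Step 1: Combine all N = 11 observations and assign midranks.
sorted (value, group, rank): (6,G2,1), (8,G2,2), (11,G3,3), (13,G1,4), (16,G1,5.5), (16,G3,5.5), (18,G2,7), (21,G3,8), (22,G3,9), (24,G1,10), (29,G3,11)
Step 2: Sum ranks within each group.
R_1 = 19.5 (n_1 = 3)
R_2 = 10 (n_2 = 3)
R_3 = 36.5 (n_3 = 5)
Step 3: H = 12/(N(N+1)) * sum(R_i^2/n_i) - 3(N+1)
     = 12/(11*12) * (19.5^2/3 + 10^2/3 + 36.5^2/5) - 3*12
     = 0.090909 * 426.533 - 36
     = 2.775758.
Step 4: Ties present; correction factor C = 1 - 6/(11^3 - 11) = 0.995455. Corrected H = 2.775758 / 0.995455 = 2.788432.
Step 5: Under H0, H ~ chi^2(2); p-value = 0.248027.
Step 6: alpha = 0.1. fail to reject H0.

H = 2.7884, df = 2, p = 0.248027, fail to reject H0.


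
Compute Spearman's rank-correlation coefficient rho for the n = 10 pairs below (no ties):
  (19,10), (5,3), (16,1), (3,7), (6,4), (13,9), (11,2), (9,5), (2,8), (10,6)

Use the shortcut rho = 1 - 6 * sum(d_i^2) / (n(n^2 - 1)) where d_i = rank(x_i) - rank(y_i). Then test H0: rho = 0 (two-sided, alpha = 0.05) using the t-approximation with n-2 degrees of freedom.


Step 1: Rank x and y separately (midranks; no ties here).
rank(x): 19->10, 5->3, 16->9, 3->2, 6->4, 13->8, 11->7, 9->5, 2->1, 10->6
rank(y): 10->10, 3->3, 1->1, 7->7, 4->4, 9->9, 2->2, 5->5, 8->8, 6->6
Step 2: d_i = R_x(i) - R_y(i); compute d_i^2.
  (10-10)^2=0, (3-3)^2=0, (9-1)^2=64, (2-7)^2=25, (4-4)^2=0, (8-9)^2=1, (7-2)^2=25, (5-5)^2=0, (1-8)^2=49, (6-6)^2=0
sum(d^2) = 164.
Step 3: rho = 1 - 6*164 / (10*(10^2 - 1)) = 1 - 984/990 = 0.006061.
Step 4: Under H0, t = rho * sqrt((n-2)/(1-rho^2)) = 0.0171 ~ t(8).
Step 5: Two-sided p-value from the t-distribution with 8 df = 0.986743.
Step 6: alpha = 0.05. fail to reject H0.

rho = 0.0061, p = 0.986743, fail to reject H0 at alpha = 0.05.


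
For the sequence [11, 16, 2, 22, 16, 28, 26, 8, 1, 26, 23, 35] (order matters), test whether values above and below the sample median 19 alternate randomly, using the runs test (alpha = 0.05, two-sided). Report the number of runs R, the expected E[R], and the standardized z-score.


Step 1: Compute median = 19; label A = above, B = below.
Labels in order: BBBABAABBAAA  (n_A = 6, n_B = 6)
Step 2: Count runs R = 6.
Step 3: Under H0 (random ordering), E[R] = 2*n_A*n_B/(n_A+n_B) + 1 = 2*6*6/12 + 1 = 7.0000.
        Var[R] = 2*n_A*n_B*(2*n_A*n_B - n_A - n_B) / ((n_A+n_B)^2 * (n_A+n_B-1)) = 4320/1584 = 2.7273.
        SD[R] = 1.6514.
Step 4: Continuity-corrected z = (R + 0.5 - E[R]) / SD[R] = (6 + 0.5 - 7.0000) / 1.6514 = -0.3028.
Step 5: Two-sided p-value via normal approximation = 2*(1 - Phi(|z|)) = 0.762069.
Step 6: alpha = 0.05. fail to reject H0.

R = 6, z = -0.3028, p = 0.762069, fail to reject H0.


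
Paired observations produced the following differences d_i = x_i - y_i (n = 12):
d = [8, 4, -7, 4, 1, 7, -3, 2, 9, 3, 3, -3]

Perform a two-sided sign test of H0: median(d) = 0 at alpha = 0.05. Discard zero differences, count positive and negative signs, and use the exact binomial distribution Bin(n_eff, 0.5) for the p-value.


Step 1: Discard zero differences. Original n = 12; n_eff = number of nonzero differences = 12.
Nonzero differences (with sign): +8, +4, -7, +4, +1, +7, -3, +2, +9, +3, +3, -3
Step 2: Count signs: positive = 9, negative = 3.
Step 3: Under H0: P(positive) = 0.5, so the number of positives S ~ Bin(12, 0.5).
Step 4: Two-sided exact p-value = sum of Bin(12,0.5) probabilities at or below the observed probability = 0.145996.
Step 5: alpha = 0.05. fail to reject H0.

n_eff = 12, pos = 9, neg = 3, p = 0.145996, fail to reject H0.


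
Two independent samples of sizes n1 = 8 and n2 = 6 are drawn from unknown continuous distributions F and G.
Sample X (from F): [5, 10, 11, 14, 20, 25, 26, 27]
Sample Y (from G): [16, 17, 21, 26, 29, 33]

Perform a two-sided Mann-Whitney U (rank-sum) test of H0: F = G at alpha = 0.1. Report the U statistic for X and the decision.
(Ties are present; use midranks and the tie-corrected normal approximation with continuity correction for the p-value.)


Step 1: Combine and sort all 14 observations; assign midranks.
sorted (value, group): (5,X), (10,X), (11,X), (14,X), (16,Y), (17,Y), (20,X), (21,Y), (25,X), (26,X), (26,Y), (27,X), (29,Y), (33,Y)
ranks: 5->1, 10->2, 11->3, 14->4, 16->5, 17->6, 20->7, 21->8, 25->9, 26->10.5, 26->10.5, 27->12, 29->13, 33->14
Step 2: Rank sum for X: R1 = 1 + 2 + 3 + 4 + 7 + 9 + 10.5 + 12 = 48.5.
Step 3: U_X = R1 - n1(n1+1)/2 = 48.5 - 8*9/2 = 48.5 - 36 = 12.5.
       U_Y = n1*n2 - U_X = 48 - 12.5 = 35.5.
Step 4: Ties are present, so use the tie-corrected normal approximation (with continuity correction) for the p-value.
Step 5: p-value = 0.155126; compare to alpha = 0.1. fail to reject H0.

U_X = 12.5, p = 0.155126, fail to reject H0 at alpha = 0.1.


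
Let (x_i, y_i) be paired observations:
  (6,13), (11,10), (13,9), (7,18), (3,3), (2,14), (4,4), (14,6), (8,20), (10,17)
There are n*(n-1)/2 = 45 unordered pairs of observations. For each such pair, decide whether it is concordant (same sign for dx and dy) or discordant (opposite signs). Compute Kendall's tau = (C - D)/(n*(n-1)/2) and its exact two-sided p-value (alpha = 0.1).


Step 1: Enumerate the 45 unordered pairs (i,j) with i<j and classify each by sign(x_j-x_i) * sign(y_j-y_i).
  (1,2):dx=+5,dy=-3->D; (1,3):dx=+7,dy=-4->D; (1,4):dx=+1,dy=+5->C; (1,5):dx=-3,dy=-10->C
  (1,6):dx=-4,dy=+1->D; (1,7):dx=-2,dy=-9->C; (1,8):dx=+8,dy=-7->D; (1,9):dx=+2,dy=+7->C
  (1,10):dx=+4,dy=+4->C; (2,3):dx=+2,dy=-1->D; (2,4):dx=-4,dy=+8->D; (2,5):dx=-8,dy=-7->C
  (2,6):dx=-9,dy=+4->D; (2,7):dx=-7,dy=-6->C; (2,8):dx=+3,dy=-4->D; (2,9):dx=-3,dy=+10->D
  (2,10):dx=-1,dy=+7->D; (3,4):dx=-6,dy=+9->D; (3,5):dx=-10,dy=-6->C; (3,6):dx=-11,dy=+5->D
  (3,7):dx=-9,dy=-5->C; (3,8):dx=+1,dy=-3->D; (3,9):dx=-5,dy=+11->D; (3,10):dx=-3,dy=+8->D
  (4,5):dx=-4,dy=-15->C; (4,6):dx=-5,dy=-4->C; (4,7):dx=-3,dy=-14->C; (4,8):dx=+7,dy=-12->D
  (4,9):dx=+1,dy=+2->C; (4,10):dx=+3,dy=-1->D; (5,6):dx=-1,dy=+11->D; (5,7):dx=+1,dy=+1->C
  (5,8):dx=+11,dy=+3->C; (5,9):dx=+5,dy=+17->C; (5,10):dx=+7,dy=+14->C; (6,7):dx=+2,dy=-10->D
  (6,8):dx=+12,dy=-8->D; (6,9):dx=+6,dy=+6->C; (6,10):dx=+8,dy=+3->C; (7,8):dx=+10,dy=+2->C
  (7,9):dx=+4,dy=+16->C; (7,10):dx=+6,dy=+13->C; (8,9):dx=-6,dy=+14->D; (8,10):dx=-4,dy=+11->D
  (9,10):dx=+2,dy=-3->D
Step 2: C = 22, D = 23, total pairs = 45.
Step 3: tau = (C - D)/(n(n-1)/2) = (22 - 23)/45 = -0.022222.
Step 4: Exact two-sided p-value (enumerate n! = 3628800 permutations of y under H0): p = 1.000000.
Step 5: alpha = 0.1. fail to reject H0.

tau_b = -0.0222 (C=22, D=23), p = 1.000000, fail to reject H0.


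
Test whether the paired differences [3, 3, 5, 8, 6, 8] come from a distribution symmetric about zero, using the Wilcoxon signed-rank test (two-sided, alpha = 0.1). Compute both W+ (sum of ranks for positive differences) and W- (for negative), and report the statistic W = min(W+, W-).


Step 1: Drop any zero differences (none here) and take |d_i|.
|d| = [3, 3, 5, 8, 6, 8]
Step 2: Midrank |d_i| (ties get averaged ranks).
ranks: |3|->1.5, |3|->1.5, |5|->3, |8|->5.5, |6|->4, |8|->5.5
Step 3: Attach original signs; sum ranks with positive sign and with negative sign.
W+ = 1.5 + 1.5 + 3 + 5.5 + 4 + 5.5 = 21
W- = 0 = 0
(Check: W+ + W- = 21 should equal n(n+1)/2 = 21.)
Step 4: Test statistic W = min(W+, W-) = 0.
Step 5: Ties in |d|, so use the tie-corrected normal approximation.
        E[W] = n(n+1)/4 = 6*7/4 = 10.5.
        Tie groups: |d|=3 (t=2), |d|=8 (t=2); sum(t^3 - t) = 12.
        Var[W] = n(n+1)(2n+1)/24 - sum(t^3-t)/48 = 546/24 - 12/48 = 22.5.
        z = (W - E[W]) / sqrt(Var[W]) = (0 - 10.5) / 4.7434 = -2.2136.
        Two-sided p = 2*Phi(z) = 0.026857.
Step 6: alpha = 0.1. reject H0.

W+ = 21, W- = 0, W = min = 0, p = 0.026857, reject H0.


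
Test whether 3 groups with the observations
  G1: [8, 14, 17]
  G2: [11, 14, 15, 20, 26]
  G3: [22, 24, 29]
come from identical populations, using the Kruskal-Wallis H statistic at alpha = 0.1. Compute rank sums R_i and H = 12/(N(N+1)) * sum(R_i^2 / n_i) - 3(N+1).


Step 1: Combine all N = 11 observations and assign midranks.
sorted (value, group, rank): (8,G1,1), (11,G2,2), (14,G1,3.5), (14,G2,3.5), (15,G2,5), (17,G1,6), (20,G2,7), (22,G3,8), (24,G3,9), (26,G2,10), (29,G3,11)
Step 2: Sum ranks within each group.
R_1 = 10.5 (n_1 = 3)
R_2 = 27.5 (n_2 = 5)
R_3 = 28 (n_3 = 3)
Step 3: H = 12/(N(N+1)) * sum(R_i^2/n_i) - 3(N+1)
     = 12/(11*12) * (10.5^2/3 + 27.5^2/5 + 28^2/3) - 3*12
     = 0.090909 * 449.333 - 36
     = 4.848485.
Step 4: Ties present; correction factor C = 1 - 6/(11^3 - 11) = 0.995455. Corrected H = 4.848485 / 0.995455 = 4.870624.
Step 5: Under H0, H ~ chi^2(2); p-value = 0.087570.
Step 6: alpha = 0.1. reject H0.

H = 4.8706, df = 2, p = 0.087570, reject H0.


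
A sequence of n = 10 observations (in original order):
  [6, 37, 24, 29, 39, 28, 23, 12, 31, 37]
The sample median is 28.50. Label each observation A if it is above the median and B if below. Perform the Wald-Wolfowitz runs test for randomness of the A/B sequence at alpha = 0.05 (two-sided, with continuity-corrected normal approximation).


Step 1: Compute median = 28.50; label A = above, B = below.
Labels in order: BABAABBBAA  (n_A = 5, n_B = 5)
Step 2: Count runs R = 6.
Step 3: Under H0 (random ordering), E[R] = 2*n_A*n_B/(n_A+n_B) + 1 = 2*5*5/10 + 1 = 6.0000.
        Var[R] = 2*n_A*n_B*(2*n_A*n_B - n_A - n_B) / ((n_A+n_B)^2 * (n_A+n_B-1)) = 2000/900 = 2.2222.
        SD[R] = 1.4907.
Step 4: R = E[R], so z = 0 with no continuity correction.
Step 5: Two-sided p-value via normal approximation = 2*(1 - Phi(|z|)) = 1.000000.
Step 6: alpha = 0.05. fail to reject H0.

R = 6, z = 0.0000, p = 1.000000, fail to reject H0.


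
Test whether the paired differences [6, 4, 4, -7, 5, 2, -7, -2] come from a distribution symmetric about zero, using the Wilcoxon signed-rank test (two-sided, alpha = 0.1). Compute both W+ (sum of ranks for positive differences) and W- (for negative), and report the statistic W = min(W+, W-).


Step 1: Drop any zero differences (none here) and take |d_i|.
|d| = [6, 4, 4, 7, 5, 2, 7, 2]
Step 2: Midrank |d_i| (ties get averaged ranks).
ranks: |6|->6, |4|->3.5, |4|->3.5, |7|->7.5, |5|->5, |2|->1.5, |7|->7.5, |2|->1.5
Step 3: Attach original signs; sum ranks with positive sign and with negative sign.
W+ = 6 + 3.5 + 3.5 + 5 + 1.5 = 19.5
W- = 7.5 + 7.5 + 1.5 = 16.5
(Check: W+ + W- = 36 should equal n(n+1)/2 = 36.)
Step 4: Test statistic W = min(W+, W-) = 16.5.
Step 5: Ties in |d|, so use the tie-corrected normal approximation.
        E[W] = n(n+1)/4 = 8*9/4 = 18.
        Tie groups: |d|=2 (t=2), |d|=4 (t=2), |d|=7 (t=2); sum(t^3 - t) = 18.
        Var[W] = n(n+1)(2n+1)/24 - sum(t^3-t)/48 = 1224/24 - 18/48 = 50.625.
        z = (W - E[W]) / sqrt(Var[W]) = (16.5 - 18) / 7.1151 = -0.2108.
        Two-sided p = 2*Phi(z) = 0.833029.
Step 6: alpha = 0.1. fail to reject H0.

W+ = 19.5, W- = 16.5, W = min = 16.5, p = 0.833029, fail to reject H0.


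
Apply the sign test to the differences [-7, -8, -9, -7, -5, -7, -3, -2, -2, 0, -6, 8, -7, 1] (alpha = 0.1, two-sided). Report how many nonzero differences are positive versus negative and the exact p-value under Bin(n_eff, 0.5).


Step 1: Discard zero differences. Original n = 14; n_eff = number of nonzero differences = 13.
Nonzero differences (with sign): -7, -8, -9, -7, -5, -7, -3, -2, -2, -6, +8, -7, +1
Step 2: Count signs: positive = 2, negative = 11.
Step 3: Under H0: P(positive) = 0.5, so the number of positives S ~ Bin(13, 0.5).
Step 4: Two-sided exact p-value = sum of Bin(13,0.5) probabilities at or below the observed probability = 0.022461.
Step 5: alpha = 0.1. reject H0.

n_eff = 13, pos = 2, neg = 11, p = 0.022461, reject H0.


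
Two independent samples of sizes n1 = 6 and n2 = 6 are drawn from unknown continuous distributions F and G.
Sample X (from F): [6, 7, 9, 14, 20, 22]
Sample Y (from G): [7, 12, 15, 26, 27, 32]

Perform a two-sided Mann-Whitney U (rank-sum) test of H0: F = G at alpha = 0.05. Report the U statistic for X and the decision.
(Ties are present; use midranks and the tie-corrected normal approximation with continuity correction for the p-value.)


Step 1: Combine and sort all 12 observations; assign midranks.
sorted (value, group): (6,X), (7,X), (7,Y), (9,X), (12,Y), (14,X), (15,Y), (20,X), (22,X), (26,Y), (27,Y), (32,Y)
ranks: 6->1, 7->2.5, 7->2.5, 9->4, 12->5, 14->6, 15->7, 20->8, 22->9, 26->10, 27->11, 32->12
Step 2: Rank sum for X: R1 = 1 + 2.5 + 4 + 6 + 8 + 9 = 30.5.
Step 3: U_X = R1 - n1(n1+1)/2 = 30.5 - 6*7/2 = 30.5 - 21 = 9.5.
       U_Y = n1*n2 - U_X = 36 - 9.5 = 26.5.
Step 4: Ties are present, so use the tie-corrected normal approximation (with continuity correction) for the p-value.
Step 5: p-value = 0.199397; compare to alpha = 0.05. fail to reject H0.

U_X = 9.5, p = 0.199397, fail to reject H0 at alpha = 0.05.


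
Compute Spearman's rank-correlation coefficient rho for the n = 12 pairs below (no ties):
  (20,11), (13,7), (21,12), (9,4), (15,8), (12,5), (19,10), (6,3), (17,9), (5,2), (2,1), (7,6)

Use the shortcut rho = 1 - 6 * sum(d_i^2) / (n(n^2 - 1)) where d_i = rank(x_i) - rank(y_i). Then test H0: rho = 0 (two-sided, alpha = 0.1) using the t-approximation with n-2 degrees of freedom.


Step 1: Rank x and y separately (midranks; no ties here).
rank(x): 20->11, 13->7, 21->12, 9->5, 15->8, 12->6, 19->10, 6->3, 17->9, 5->2, 2->1, 7->4
rank(y): 11->11, 7->7, 12->12, 4->4, 8->8, 5->5, 10->10, 3->3, 9->9, 2->2, 1->1, 6->6
Step 2: d_i = R_x(i) - R_y(i); compute d_i^2.
  (11-11)^2=0, (7-7)^2=0, (12-12)^2=0, (5-4)^2=1, (8-8)^2=0, (6-5)^2=1, (10-10)^2=0, (3-3)^2=0, (9-9)^2=0, (2-2)^2=0, (1-1)^2=0, (4-6)^2=4
sum(d^2) = 6.
Step 3: rho = 1 - 6*6 / (12*(12^2 - 1)) = 1 - 36/1716 = 0.979021.
Step 4: Under H0, t = rho * sqrt((n-2)/(1-rho^2)) = 15.1941 ~ t(10).
Step 5: Two-sided p-value from the t-distribution with 10 df = 0.000000.
Step 6: alpha = 0.1. reject H0.

rho = 0.9790, p = 0.000000, reject H0 at alpha = 0.1.


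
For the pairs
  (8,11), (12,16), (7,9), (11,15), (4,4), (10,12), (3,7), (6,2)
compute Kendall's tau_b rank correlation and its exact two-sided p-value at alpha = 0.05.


Step 1: Enumerate the 28 unordered pairs (i,j) with i<j and classify each by sign(x_j-x_i) * sign(y_j-y_i).
  (1,2):dx=+4,dy=+5->C; (1,3):dx=-1,dy=-2->C; (1,4):dx=+3,dy=+4->C; (1,5):dx=-4,dy=-7->C
  (1,6):dx=+2,dy=+1->C; (1,7):dx=-5,dy=-4->C; (1,8):dx=-2,dy=-9->C; (2,3):dx=-5,dy=-7->C
  (2,4):dx=-1,dy=-1->C; (2,5):dx=-8,dy=-12->C; (2,6):dx=-2,dy=-4->C; (2,7):dx=-9,dy=-9->C
  (2,8):dx=-6,dy=-14->C; (3,4):dx=+4,dy=+6->C; (3,5):dx=-3,dy=-5->C; (3,6):dx=+3,dy=+3->C
  (3,7):dx=-4,dy=-2->C; (3,8):dx=-1,dy=-7->C; (4,5):dx=-7,dy=-11->C; (4,6):dx=-1,dy=-3->C
  (4,7):dx=-8,dy=-8->C; (4,8):dx=-5,dy=-13->C; (5,6):dx=+6,dy=+8->C; (5,7):dx=-1,dy=+3->D
  (5,8):dx=+2,dy=-2->D; (6,7):dx=-7,dy=-5->C; (6,8):dx=-4,dy=-10->C; (7,8):dx=+3,dy=-5->D
Step 2: C = 25, D = 3, total pairs = 28.
Step 3: tau = (C - D)/(n(n-1)/2) = (25 - 3)/28 = 0.785714.
Step 4: Exact two-sided p-value (enumerate n! = 40320 permutations of y under H0): p = 0.005506.
Step 5: alpha = 0.05. reject H0.

tau_b = 0.7857 (C=25, D=3), p = 0.005506, reject H0.


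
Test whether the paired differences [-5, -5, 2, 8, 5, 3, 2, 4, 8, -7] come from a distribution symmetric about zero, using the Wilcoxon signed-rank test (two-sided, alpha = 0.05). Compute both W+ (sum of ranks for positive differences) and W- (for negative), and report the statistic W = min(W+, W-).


Step 1: Drop any zero differences (none here) and take |d_i|.
|d| = [5, 5, 2, 8, 5, 3, 2, 4, 8, 7]
Step 2: Midrank |d_i| (ties get averaged ranks).
ranks: |5|->6, |5|->6, |2|->1.5, |8|->9.5, |5|->6, |3|->3, |2|->1.5, |4|->4, |8|->9.5, |7|->8
Step 3: Attach original signs; sum ranks with positive sign and with negative sign.
W+ = 1.5 + 9.5 + 6 + 3 + 1.5 + 4 + 9.5 = 35
W- = 6 + 6 + 8 = 20
(Check: W+ + W- = 55 should equal n(n+1)/2 = 55.)
Step 4: Test statistic W = min(W+, W-) = 20.
Step 5: Ties in |d|, so use the tie-corrected normal approximation.
        E[W] = n(n+1)/4 = 10*11/4 = 27.5.
        Tie groups: |d|=2 (t=2), |d|=5 (t=3), |d|=8 (t=2); sum(t^3 - t) = 36.
        Var[W] = n(n+1)(2n+1)/24 - sum(t^3-t)/48 = 2310/24 - 36/48 = 95.5.
        z = (W - E[W]) / sqrt(Var[W]) = (20 - 27.5) / 9.7724 = -0.7675.
        Two-sided p = 2*Phi(z) = 0.442804.
Step 6: alpha = 0.05. fail to reject H0.

W+ = 35, W- = 20, W = min = 20, p = 0.442804, fail to reject H0.


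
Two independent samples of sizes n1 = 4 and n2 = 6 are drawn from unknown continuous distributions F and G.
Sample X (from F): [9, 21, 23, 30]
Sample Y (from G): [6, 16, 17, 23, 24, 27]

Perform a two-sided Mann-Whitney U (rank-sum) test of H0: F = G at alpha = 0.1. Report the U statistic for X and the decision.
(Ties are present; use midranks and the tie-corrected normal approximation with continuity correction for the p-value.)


Step 1: Combine and sort all 10 observations; assign midranks.
sorted (value, group): (6,Y), (9,X), (16,Y), (17,Y), (21,X), (23,X), (23,Y), (24,Y), (27,Y), (30,X)
ranks: 6->1, 9->2, 16->3, 17->4, 21->5, 23->6.5, 23->6.5, 24->8, 27->9, 30->10
Step 2: Rank sum for X: R1 = 2 + 5 + 6.5 + 10 = 23.5.
Step 3: U_X = R1 - n1(n1+1)/2 = 23.5 - 4*5/2 = 23.5 - 10 = 13.5.
       U_Y = n1*n2 - U_X = 24 - 13.5 = 10.5.
Step 4: Ties are present, so use the tie-corrected normal approximation (with continuity correction) for the p-value.
Step 5: p-value = 0.830664; compare to alpha = 0.1. fail to reject H0.

U_X = 13.5, p = 0.830664, fail to reject H0 at alpha = 0.1.


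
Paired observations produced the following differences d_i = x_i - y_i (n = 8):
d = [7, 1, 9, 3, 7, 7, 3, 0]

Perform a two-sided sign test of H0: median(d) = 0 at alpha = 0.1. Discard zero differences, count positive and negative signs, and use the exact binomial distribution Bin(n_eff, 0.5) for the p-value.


Step 1: Discard zero differences. Original n = 8; n_eff = number of nonzero differences = 7.
Nonzero differences (with sign): +7, +1, +9, +3, +7, +7, +3
Step 2: Count signs: positive = 7, negative = 0.
Step 3: Under H0: P(positive) = 0.5, so the number of positives S ~ Bin(7, 0.5).
Step 4: Two-sided exact p-value = sum of Bin(7,0.5) probabilities at or below the observed probability = 0.015625.
Step 5: alpha = 0.1. reject H0.

n_eff = 7, pos = 7, neg = 0, p = 0.015625, reject H0.


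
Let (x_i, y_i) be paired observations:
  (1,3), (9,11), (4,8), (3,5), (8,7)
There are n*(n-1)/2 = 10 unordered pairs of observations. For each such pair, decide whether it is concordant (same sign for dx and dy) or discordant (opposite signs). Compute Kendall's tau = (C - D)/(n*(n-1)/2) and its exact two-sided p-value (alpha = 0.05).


Step 1: Enumerate the 10 unordered pairs (i,j) with i<j and classify each by sign(x_j-x_i) * sign(y_j-y_i).
  (1,2):dx=+8,dy=+8->C; (1,3):dx=+3,dy=+5->C; (1,4):dx=+2,dy=+2->C; (1,5):dx=+7,dy=+4->C
  (2,3):dx=-5,dy=-3->C; (2,4):dx=-6,dy=-6->C; (2,5):dx=-1,dy=-4->C; (3,4):dx=-1,dy=-3->C
  (3,5):dx=+4,dy=-1->D; (4,5):dx=+5,dy=+2->C
Step 2: C = 9, D = 1, total pairs = 10.
Step 3: tau = (C - D)/(n(n-1)/2) = (9 - 1)/10 = 0.800000.
Step 4: Exact two-sided p-value (enumerate n! = 120 permutations of y under H0): p = 0.083333.
Step 5: alpha = 0.05. fail to reject H0.

tau_b = 0.8000 (C=9, D=1), p = 0.083333, fail to reject H0.


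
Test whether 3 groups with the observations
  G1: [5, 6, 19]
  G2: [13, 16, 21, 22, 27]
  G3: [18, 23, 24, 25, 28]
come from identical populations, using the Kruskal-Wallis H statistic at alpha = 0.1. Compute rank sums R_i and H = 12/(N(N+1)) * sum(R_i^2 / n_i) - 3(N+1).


Step 1: Combine all N = 13 observations and assign midranks.
sorted (value, group, rank): (5,G1,1), (6,G1,2), (13,G2,3), (16,G2,4), (18,G3,5), (19,G1,6), (21,G2,7), (22,G2,8), (23,G3,9), (24,G3,10), (25,G3,11), (27,G2,12), (28,G3,13)
Step 2: Sum ranks within each group.
R_1 = 9 (n_1 = 3)
R_2 = 34 (n_2 = 5)
R_3 = 48 (n_3 = 5)
Step 3: H = 12/(N(N+1)) * sum(R_i^2/n_i) - 3(N+1)
     = 12/(13*14) * (9^2/3 + 34^2/5 + 48^2/5) - 3*14
     = 0.065934 * 719 - 42
     = 5.406593.
Step 4: No ties, so H is used without correction.
Step 5: Under H0, H ~ chi^2(2); p-value = 0.066984.
Step 6: alpha = 0.1. reject H0.

H = 5.4066, df = 2, p = 0.066984, reject H0.


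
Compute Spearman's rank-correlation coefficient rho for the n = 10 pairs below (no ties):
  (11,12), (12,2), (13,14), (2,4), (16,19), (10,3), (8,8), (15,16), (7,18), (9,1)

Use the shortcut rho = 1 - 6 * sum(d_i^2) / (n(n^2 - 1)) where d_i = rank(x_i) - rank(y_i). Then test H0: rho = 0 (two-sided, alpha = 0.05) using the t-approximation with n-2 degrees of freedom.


Step 1: Rank x and y separately (midranks; no ties here).
rank(x): 11->6, 12->7, 13->8, 2->1, 16->10, 10->5, 8->3, 15->9, 7->2, 9->4
rank(y): 12->6, 2->2, 14->7, 4->4, 19->10, 3->3, 8->5, 16->8, 18->9, 1->1
Step 2: d_i = R_x(i) - R_y(i); compute d_i^2.
  (6-6)^2=0, (7-2)^2=25, (8-7)^2=1, (1-4)^2=9, (10-10)^2=0, (5-3)^2=4, (3-5)^2=4, (9-8)^2=1, (2-9)^2=49, (4-1)^2=9
sum(d^2) = 102.
Step 3: rho = 1 - 6*102 / (10*(10^2 - 1)) = 1 - 612/990 = 0.381818.
Step 4: Under H0, t = rho * sqrt((n-2)/(1-rho^2)) = 1.1685 ~ t(8).
Step 5: Two-sided p-value from the t-distribution with 8 df = 0.276255.
Step 6: alpha = 0.05. fail to reject H0.

rho = 0.3818, p = 0.276255, fail to reject H0 at alpha = 0.05.


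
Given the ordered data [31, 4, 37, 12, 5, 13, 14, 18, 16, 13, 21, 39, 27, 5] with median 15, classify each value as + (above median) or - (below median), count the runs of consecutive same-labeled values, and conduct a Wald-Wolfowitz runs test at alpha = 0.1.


Step 1: Compute median = 15; label A = above, B = below.
Labels in order: ABABBBBAABAAAB  (n_A = 7, n_B = 7)
Step 2: Count runs R = 8.
Step 3: Under H0 (random ordering), E[R] = 2*n_A*n_B/(n_A+n_B) + 1 = 2*7*7/14 + 1 = 8.0000.
        Var[R] = 2*n_A*n_B*(2*n_A*n_B - n_A - n_B) / ((n_A+n_B)^2 * (n_A+n_B-1)) = 8232/2548 = 3.2308.
        SD[R] = 1.7974.
Step 4: R = E[R], so z = 0 with no continuity correction.
Step 5: Two-sided p-value via normal approximation = 2*(1 - Phi(|z|)) = 1.000000.
Step 6: alpha = 0.1. fail to reject H0.

R = 8, z = 0.0000, p = 1.000000, fail to reject H0.


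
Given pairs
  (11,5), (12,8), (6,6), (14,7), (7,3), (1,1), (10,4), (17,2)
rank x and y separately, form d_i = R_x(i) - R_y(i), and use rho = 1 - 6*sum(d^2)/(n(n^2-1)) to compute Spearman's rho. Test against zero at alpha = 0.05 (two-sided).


Step 1: Rank x and y separately (midranks; no ties here).
rank(x): 11->5, 12->6, 6->2, 14->7, 7->3, 1->1, 10->4, 17->8
rank(y): 5->5, 8->8, 6->6, 7->7, 3->3, 1->1, 4->4, 2->2
Step 2: d_i = R_x(i) - R_y(i); compute d_i^2.
  (5-5)^2=0, (6-8)^2=4, (2-6)^2=16, (7-7)^2=0, (3-3)^2=0, (1-1)^2=0, (4-4)^2=0, (8-2)^2=36
sum(d^2) = 56.
Step 3: rho = 1 - 6*56 / (8*(8^2 - 1)) = 1 - 336/504 = 0.333333.
Step 4: Under H0, t = rho * sqrt((n-2)/(1-rho^2)) = 0.8660 ~ t(6).
Step 5: Two-sided p-value from the t-distribution with 6 df = 0.419753.
Step 6: alpha = 0.05. fail to reject H0.

rho = 0.3333, p = 0.419753, fail to reject H0 at alpha = 0.05.


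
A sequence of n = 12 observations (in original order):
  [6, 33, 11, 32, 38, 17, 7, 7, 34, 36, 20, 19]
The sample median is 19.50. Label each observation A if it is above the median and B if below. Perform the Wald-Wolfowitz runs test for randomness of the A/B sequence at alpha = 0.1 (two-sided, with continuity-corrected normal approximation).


Step 1: Compute median = 19.50; label A = above, B = below.
Labels in order: BABAABBBAAAB  (n_A = 6, n_B = 6)
Step 2: Count runs R = 7.
Step 3: Under H0 (random ordering), E[R] = 2*n_A*n_B/(n_A+n_B) + 1 = 2*6*6/12 + 1 = 7.0000.
        Var[R] = 2*n_A*n_B*(2*n_A*n_B - n_A - n_B) / ((n_A+n_B)^2 * (n_A+n_B-1)) = 4320/1584 = 2.7273.
        SD[R] = 1.6514.
Step 4: R = E[R], so z = 0 with no continuity correction.
Step 5: Two-sided p-value via normal approximation = 2*(1 - Phi(|z|)) = 1.000000.
Step 6: alpha = 0.1. fail to reject H0.

R = 7, z = 0.0000, p = 1.000000, fail to reject H0.


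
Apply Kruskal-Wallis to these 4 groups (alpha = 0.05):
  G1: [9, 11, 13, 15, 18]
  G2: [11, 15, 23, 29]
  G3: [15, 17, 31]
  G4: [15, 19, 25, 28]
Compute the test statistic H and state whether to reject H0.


Step 1: Combine all N = 16 observations and assign midranks.
sorted (value, group, rank): (9,G1,1), (11,G1,2.5), (11,G2,2.5), (13,G1,4), (15,G1,6.5), (15,G2,6.5), (15,G3,6.5), (15,G4,6.5), (17,G3,9), (18,G1,10), (19,G4,11), (23,G2,12), (25,G4,13), (28,G4,14), (29,G2,15), (31,G3,16)
Step 2: Sum ranks within each group.
R_1 = 24 (n_1 = 5)
R_2 = 36 (n_2 = 4)
R_3 = 31.5 (n_3 = 3)
R_4 = 44.5 (n_4 = 4)
Step 3: H = 12/(N(N+1)) * sum(R_i^2/n_i) - 3(N+1)
     = 12/(16*17) * (24^2/5 + 36^2/4 + 31.5^2/3 + 44.5^2/4) - 3*17
     = 0.044118 * 1265.01 - 51
     = 4.809375.
Step 4: Ties present; correction factor C = 1 - 66/(16^3 - 16) = 0.983824. Corrected H = 4.809375 / 0.983824 = 4.888453.
Step 5: Under H0, H ~ chi^2(3); p-value = 0.180150.
Step 6: alpha = 0.05. fail to reject H0.

H = 4.8885, df = 3, p = 0.180150, fail to reject H0.


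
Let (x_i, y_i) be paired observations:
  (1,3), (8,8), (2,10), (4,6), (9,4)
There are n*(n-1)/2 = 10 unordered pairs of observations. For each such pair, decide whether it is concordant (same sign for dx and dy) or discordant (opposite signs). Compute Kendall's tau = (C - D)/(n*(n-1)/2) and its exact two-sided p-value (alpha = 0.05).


Step 1: Enumerate the 10 unordered pairs (i,j) with i<j and classify each by sign(x_j-x_i) * sign(y_j-y_i).
  (1,2):dx=+7,dy=+5->C; (1,3):dx=+1,dy=+7->C; (1,4):dx=+3,dy=+3->C; (1,5):dx=+8,dy=+1->C
  (2,3):dx=-6,dy=+2->D; (2,4):dx=-4,dy=-2->C; (2,5):dx=+1,dy=-4->D; (3,4):dx=+2,dy=-4->D
  (3,5):dx=+7,dy=-6->D; (4,5):dx=+5,dy=-2->D
Step 2: C = 5, D = 5, total pairs = 10.
Step 3: tau = (C - D)/(n(n-1)/2) = (5 - 5)/10 = 0.000000.
Step 4: Exact two-sided p-value (enumerate n! = 120 permutations of y under H0): p = 1.000000.
Step 5: alpha = 0.05. fail to reject H0.

tau_b = 0.0000 (C=5, D=5), p = 1.000000, fail to reject H0.


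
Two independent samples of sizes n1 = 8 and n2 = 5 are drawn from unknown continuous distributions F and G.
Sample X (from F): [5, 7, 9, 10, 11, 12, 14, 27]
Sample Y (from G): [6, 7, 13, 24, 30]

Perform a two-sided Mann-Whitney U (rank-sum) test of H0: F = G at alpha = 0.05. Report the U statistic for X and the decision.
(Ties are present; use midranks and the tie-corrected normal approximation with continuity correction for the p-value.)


Step 1: Combine and sort all 13 observations; assign midranks.
sorted (value, group): (5,X), (6,Y), (7,X), (7,Y), (9,X), (10,X), (11,X), (12,X), (13,Y), (14,X), (24,Y), (27,X), (30,Y)
ranks: 5->1, 6->2, 7->3.5, 7->3.5, 9->5, 10->6, 11->7, 12->8, 13->9, 14->10, 24->11, 27->12, 30->13
Step 2: Rank sum for X: R1 = 1 + 3.5 + 5 + 6 + 7 + 8 + 10 + 12 = 52.5.
Step 3: U_X = R1 - n1(n1+1)/2 = 52.5 - 8*9/2 = 52.5 - 36 = 16.5.
       U_Y = n1*n2 - U_X = 40 - 16.5 = 23.5.
Step 4: Ties are present, so use the tie-corrected normal approximation (with continuity correction) for the p-value.
Step 5: p-value = 0.660111; compare to alpha = 0.05. fail to reject H0.

U_X = 16.5, p = 0.660111, fail to reject H0 at alpha = 0.05.


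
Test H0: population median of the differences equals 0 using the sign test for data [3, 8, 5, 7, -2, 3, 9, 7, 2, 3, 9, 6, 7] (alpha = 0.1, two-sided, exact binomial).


Step 1: Discard zero differences. Original n = 13; n_eff = number of nonzero differences = 13.
Nonzero differences (with sign): +3, +8, +5, +7, -2, +3, +9, +7, +2, +3, +9, +6, +7
Step 2: Count signs: positive = 12, negative = 1.
Step 3: Under H0: P(positive) = 0.5, so the number of positives S ~ Bin(13, 0.5).
Step 4: Two-sided exact p-value = sum of Bin(13,0.5) probabilities at or below the observed probability = 0.003418.
Step 5: alpha = 0.1. reject H0.

n_eff = 13, pos = 12, neg = 1, p = 0.003418, reject H0.


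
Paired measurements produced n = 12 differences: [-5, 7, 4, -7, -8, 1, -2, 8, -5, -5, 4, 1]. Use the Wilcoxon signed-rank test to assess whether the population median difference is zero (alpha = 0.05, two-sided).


Step 1: Drop any zero differences (none here) and take |d_i|.
|d| = [5, 7, 4, 7, 8, 1, 2, 8, 5, 5, 4, 1]
Step 2: Midrank |d_i| (ties get averaged ranks).
ranks: |5|->7, |7|->9.5, |4|->4.5, |7|->9.5, |8|->11.5, |1|->1.5, |2|->3, |8|->11.5, |5|->7, |5|->7, |4|->4.5, |1|->1.5
Step 3: Attach original signs; sum ranks with positive sign and with negative sign.
W+ = 9.5 + 4.5 + 1.5 + 11.5 + 4.5 + 1.5 = 33
W- = 7 + 9.5 + 11.5 + 3 + 7 + 7 = 45
(Check: W+ + W- = 78 should equal n(n+1)/2 = 78.)
Step 4: Test statistic W = min(W+, W-) = 33.
Step 5: Ties in |d|, so use the tie-corrected normal approximation.
        E[W] = n(n+1)/4 = 12*13/4 = 39.
        Tie groups: |d|=1 (t=2), |d|=4 (t=2), |d|=5 (t=3), |d|=7 (t=2), |d|=8 (t=2); sum(t^3 - t) = 48.
        Var[W] = n(n+1)(2n+1)/24 - sum(t^3-t)/48 = 3900/24 - 48/48 = 161.5.
        z = (W - E[W]) / sqrt(Var[W]) = (33 - 39) / 12.7083 = -0.4721.
        Two-sided p = 2*Phi(z) = 0.636831.
Step 6: alpha = 0.05. fail to reject H0.

W+ = 33, W- = 45, W = min = 33, p = 0.636831, fail to reject H0.


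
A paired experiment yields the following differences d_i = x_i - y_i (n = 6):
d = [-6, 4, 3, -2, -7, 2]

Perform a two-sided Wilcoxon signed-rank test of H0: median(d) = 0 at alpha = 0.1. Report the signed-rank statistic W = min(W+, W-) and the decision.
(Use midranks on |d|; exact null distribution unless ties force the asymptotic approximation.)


Step 1: Drop any zero differences (none here) and take |d_i|.
|d| = [6, 4, 3, 2, 7, 2]
Step 2: Midrank |d_i| (ties get averaged ranks).
ranks: |6|->5, |4|->4, |3|->3, |2|->1.5, |7|->6, |2|->1.5
Step 3: Attach original signs; sum ranks with positive sign and with negative sign.
W+ = 4 + 3 + 1.5 = 8.5
W- = 5 + 1.5 + 6 = 12.5
(Check: W+ + W- = 21 should equal n(n+1)/2 = 21.)
Step 4: Test statistic W = min(W+, W-) = 8.5.
Step 5: Ties in |d|, so use the tie-corrected normal approximation.
        E[W] = n(n+1)/4 = 6*7/4 = 10.5.
        Tie groups: |d|=2 (t=2); sum(t^3 - t) = 6.
        Var[W] = n(n+1)(2n+1)/24 - sum(t^3-t)/48 = 546/24 - 6/48 = 22.625.
        z = (W - E[W]) / sqrt(Var[W]) = (8.5 - 10.5) / 4.7566 = -0.4205.
        Two-sided p = 2*Phi(z) = 0.674142.
Step 6: alpha = 0.1. fail to reject H0.

W+ = 8.5, W- = 12.5, W = min = 8.5, p = 0.674142, fail to reject H0.


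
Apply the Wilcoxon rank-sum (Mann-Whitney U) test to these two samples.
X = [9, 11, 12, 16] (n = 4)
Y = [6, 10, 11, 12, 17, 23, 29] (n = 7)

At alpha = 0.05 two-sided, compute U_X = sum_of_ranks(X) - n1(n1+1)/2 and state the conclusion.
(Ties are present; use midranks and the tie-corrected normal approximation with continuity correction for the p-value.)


Step 1: Combine and sort all 11 observations; assign midranks.
sorted (value, group): (6,Y), (9,X), (10,Y), (11,X), (11,Y), (12,X), (12,Y), (16,X), (17,Y), (23,Y), (29,Y)
ranks: 6->1, 9->2, 10->3, 11->4.5, 11->4.5, 12->6.5, 12->6.5, 16->8, 17->9, 23->10, 29->11
Step 2: Rank sum for X: R1 = 2 + 4.5 + 6.5 + 8 = 21.
Step 3: U_X = R1 - n1(n1+1)/2 = 21 - 4*5/2 = 21 - 10 = 11.
       U_Y = n1*n2 - U_X = 28 - 11 = 17.
Step 4: Ties are present, so use the tie-corrected normal approximation (with continuity correction) for the p-value.
Step 5: p-value = 0.635059; compare to alpha = 0.05. fail to reject H0.

U_X = 11, p = 0.635059, fail to reject H0 at alpha = 0.05.


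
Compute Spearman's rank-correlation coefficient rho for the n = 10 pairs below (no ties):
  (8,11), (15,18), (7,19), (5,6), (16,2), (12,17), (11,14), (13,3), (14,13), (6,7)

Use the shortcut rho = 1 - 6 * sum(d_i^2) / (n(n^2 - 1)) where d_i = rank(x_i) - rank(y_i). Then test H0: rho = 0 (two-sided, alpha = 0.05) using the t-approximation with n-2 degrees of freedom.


Step 1: Rank x and y separately (midranks; no ties here).
rank(x): 8->4, 15->9, 7->3, 5->1, 16->10, 12->6, 11->5, 13->7, 14->8, 6->2
rank(y): 11->5, 18->9, 19->10, 6->3, 2->1, 17->8, 14->7, 3->2, 13->6, 7->4
Step 2: d_i = R_x(i) - R_y(i); compute d_i^2.
  (4-5)^2=1, (9-9)^2=0, (3-10)^2=49, (1-3)^2=4, (10-1)^2=81, (6-8)^2=4, (5-7)^2=4, (7-2)^2=25, (8-6)^2=4, (2-4)^2=4
sum(d^2) = 176.
Step 3: rho = 1 - 6*176 / (10*(10^2 - 1)) = 1 - 1056/990 = -0.066667.
Step 4: Under H0, t = rho * sqrt((n-2)/(1-rho^2)) = -0.1890 ~ t(8).
Step 5: Two-sided p-value from the t-distribution with 8 df = 0.854813.
Step 6: alpha = 0.05. fail to reject H0.

rho = -0.0667, p = 0.854813, fail to reject H0 at alpha = 0.05.


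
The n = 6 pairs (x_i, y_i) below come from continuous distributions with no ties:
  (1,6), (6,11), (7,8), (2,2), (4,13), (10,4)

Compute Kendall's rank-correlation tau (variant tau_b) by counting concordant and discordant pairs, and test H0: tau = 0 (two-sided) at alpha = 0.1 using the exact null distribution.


Step 1: Enumerate the 15 unordered pairs (i,j) with i<j and classify each by sign(x_j-x_i) * sign(y_j-y_i).
  (1,2):dx=+5,dy=+5->C; (1,3):dx=+6,dy=+2->C; (1,4):dx=+1,dy=-4->D; (1,5):dx=+3,dy=+7->C
  (1,6):dx=+9,dy=-2->D; (2,3):dx=+1,dy=-3->D; (2,4):dx=-4,dy=-9->C; (2,5):dx=-2,dy=+2->D
  (2,6):dx=+4,dy=-7->D; (3,4):dx=-5,dy=-6->C; (3,5):dx=-3,dy=+5->D; (3,6):dx=+3,dy=-4->D
  (4,5):dx=+2,dy=+11->C; (4,6):dx=+8,dy=+2->C; (5,6):dx=+6,dy=-9->D
Step 2: C = 7, D = 8, total pairs = 15.
Step 3: tau = (C - D)/(n(n-1)/2) = (7 - 8)/15 = -0.066667.
Step 4: Exact two-sided p-value (enumerate n! = 720 permutations of y under H0): p = 1.000000.
Step 5: alpha = 0.1. fail to reject H0.

tau_b = -0.0667 (C=7, D=8), p = 1.000000, fail to reject H0.


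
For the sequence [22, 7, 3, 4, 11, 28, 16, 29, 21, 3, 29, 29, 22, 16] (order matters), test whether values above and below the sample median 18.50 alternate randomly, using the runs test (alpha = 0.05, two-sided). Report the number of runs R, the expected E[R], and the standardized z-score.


Step 1: Compute median = 18.50; label A = above, B = below.
Labels in order: ABBBBABAABAAAB  (n_A = 7, n_B = 7)
Step 2: Count runs R = 8.
Step 3: Under H0 (random ordering), E[R] = 2*n_A*n_B/(n_A+n_B) + 1 = 2*7*7/14 + 1 = 8.0000.
        Var[R] = 2*n_A*n_B*(2*n_A*n_B - n_A - n_B) / ((n_A+n_B)^2 * (n_A+n_B-1)) = 8232/2548 = 3.2308.
        SD[R] = 1.7974.
Step 4: R = E[R], so z = 0 with no continuity correction.
Step 5: Two-sided p-value via normal approximation = 2*(1 - Phi(|z|)) = 1.000000.
Step 6: alpha = 0.05. fail to reject H0.

R = 8, z = 0.0000, p = 1.000000, fail to reject H0.


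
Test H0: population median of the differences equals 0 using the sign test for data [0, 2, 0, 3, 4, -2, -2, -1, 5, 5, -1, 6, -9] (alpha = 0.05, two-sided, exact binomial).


Step 1: Discard zero differences. Original n = 13; n_eff = number of nonzero differences = 11.
Nonzero differences (with sign): +2, +3, +4, -2, -2, -1, +5, +5, -1, +6, -9
Step 2: Count signs: positive = 6, negative = 5.
Step 3: Under H0: P(positive) = 0.5, so the number of positives S ~ Bin(11, 0.5).
Step 4: Two-sided exact p-value = sum of Bin(11,0.5) probabilities at or below the observed probability = 1.000000.
Step 5: alpha = 0.05. fail to reject H0.

n_eff = 11, pos = 6, neg = 5, p = 1.000000, fail to reject H0.


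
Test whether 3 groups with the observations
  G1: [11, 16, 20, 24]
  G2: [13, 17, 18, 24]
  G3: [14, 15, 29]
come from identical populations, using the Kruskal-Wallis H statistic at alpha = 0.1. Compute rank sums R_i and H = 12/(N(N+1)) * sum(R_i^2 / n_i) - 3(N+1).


Step 1: Combine all N = 11 observations and assign midranks.
sorted (value, group, rank): (11,G1,1), (13,G2,2), (14,G3,3), (15,G3,4), (16,G1,5), (17,G2,6), (18,G2,7), (20,G1,8), (24,G1,9.5), (24,G2,9.5), (29,G3,11)
Step 2: Sum ranks within each group.
R_1 = 23.5 (n_1 = 4)
R_2 = 24.5 (n_2 = 4)
R_3 = 18 (n_3 = 3)
Step 3: H = 12/(N(N+1)) * sum(R_i^2/n_i) - 3(N+1)
     = 12/(11*12) * (23.5^2/4 + 24.5^2/4 + 18^2/3) - 3*12
     = 0.090909 * 396.125 - 36
     = 0.011364.
Step 4: Ties present; correction factor C = 1 - 6/(11^3 - 11) = 0.995455. Corrected H = 0.011364 / 0.995455 = 0.011416.
Step 5: Under H0, H ~ chi^2(2); p-value = 0.994308.
Step 6: alpha = 0.1. fail to reject H0.

H = 0.0114, df = 2, p = 0.994308, fail to reject H0.


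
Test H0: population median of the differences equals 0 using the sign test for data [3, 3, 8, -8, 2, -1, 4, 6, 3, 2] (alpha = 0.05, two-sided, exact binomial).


Step 1: Discard zero differences. Original n = 10; n_eff = number of nonzero differences = 10.
Nonzero differences (with sign): +3, +3, +8, -8, +2, -1, +4, +6, +3, +2
Step 2: Count signs: positive = 8, negative = 2.
Step 3: Under H0: P(positive) = 0.5, so the number of positives S ~ Bin(10, 0.5).
Step 4: Two-sided exact p-value = sum of Bin(10,0.5) probabilities at or below the observed probability = 0.109375.
Step 5: alpha = 0.05. fail to reject H0.

n_eff = 10, pos = 8, neg = 2, p = 0.109375, fail to reject H0.


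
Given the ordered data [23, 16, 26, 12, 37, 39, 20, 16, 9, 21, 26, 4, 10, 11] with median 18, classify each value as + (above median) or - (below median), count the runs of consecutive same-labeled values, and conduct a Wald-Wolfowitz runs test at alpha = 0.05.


Step 1: Compute median = 18; label A = above, B = below.
Labels in order: ABABAAABBAABBB  (n_A = 7, n_B = 7)
Step 2: Count runs R = 8.
Step 3: Under H0 (random ordering), E[R] = 2*n_A*n_B/(n_A+n_B) + 1 = 2*7*7/14 + 1 = 8.0000.
        Var[R] = 2*n_A*n_B*(2*n_A*n_B - n_A - n_B) / ((n_A+n_B)^2 * (n_A+n_B-1)) = 8232/2548 = 3.2308.
        SD[R] = 1.7974.
Step 4: R = E[R], so z = 0 with no continuity correction.
Step 5: Two-sided p-value via normal approximation = 2*(1 - Phi(|z|)) = 1.000000.
Step 6: alpha = 0.05. fail to reject H0.

R = 8, z = 0.0000, p = 1.000000, fail to reject H0.


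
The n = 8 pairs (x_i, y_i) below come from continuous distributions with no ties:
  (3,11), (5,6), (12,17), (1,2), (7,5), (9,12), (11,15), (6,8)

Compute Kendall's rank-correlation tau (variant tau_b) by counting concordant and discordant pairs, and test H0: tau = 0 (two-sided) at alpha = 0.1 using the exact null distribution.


Step 1: Enumerate the 28 unordered pairs (i,j) with i<j and classify each by sign(x_j-x_i) * sign(y_j-y_i).
  (1,2):dx=+2,dy=-5->D; (1,3):dx=+9,dy=+6->C; (1,4):dx=-2,dy=-9->C; (1,5):dx=+4,dy=-6->D
  (1,6):dx=+6,dy=+1->C; (1,7):dx=+8,dy=+4->C; (1,8):dx=+3,dy=-3->D; (2,3):dx=+7,dy=+11->C
  (2,4):dx=-4,dy=-4->C; (2,5):dx=+2,dy=-1->D; (2,6):dx=+4,dy=+6->C; (2,7):dx=+6,dy=+9->C
  (2,8):dx=+1,dy=+2->C; (3,4):dx=-11,dy=-15->C; (3,5):dx=-5,dy=-12->C; (3,6):dx=-3,dy=-5->C
  (3,7):dx=-1,dy=-2->C; (3,8):dx=-6,dy=-9->C; (4,5):dx=+6,dy=+3->C; (4,6):dx=+8,dy=+10->C
  (4,7):dx=+10,dy=+13->C; (4,8):dx=+5,dy=+6->C; (5,6):dx=+2,dy=+7->C; (5,7):dx=+4,dy=+10->C
  (5,8):dx=-1,dy=+3->D; (6,7):dx=+2,dy=+3->C; (6,8):dx=-3,dy=-4->C; (7,8):dx=-5,dy=-7->C
Step 2: C = 23, D = 5, total pairs = 28.
Step 3: tau = (C - D)/(n(n-1)/2) = (23 - 5)/28 = 0.642857.
Step 4: Exact two-sided p-value (enumerate n! = 40320 permutations of y under H0): p = 0.031151.
Step 5: alpha = 0.1. reject H0.

tau_b = 0.6429 (C=23, D=5), p = 0.031151, reject H0.
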